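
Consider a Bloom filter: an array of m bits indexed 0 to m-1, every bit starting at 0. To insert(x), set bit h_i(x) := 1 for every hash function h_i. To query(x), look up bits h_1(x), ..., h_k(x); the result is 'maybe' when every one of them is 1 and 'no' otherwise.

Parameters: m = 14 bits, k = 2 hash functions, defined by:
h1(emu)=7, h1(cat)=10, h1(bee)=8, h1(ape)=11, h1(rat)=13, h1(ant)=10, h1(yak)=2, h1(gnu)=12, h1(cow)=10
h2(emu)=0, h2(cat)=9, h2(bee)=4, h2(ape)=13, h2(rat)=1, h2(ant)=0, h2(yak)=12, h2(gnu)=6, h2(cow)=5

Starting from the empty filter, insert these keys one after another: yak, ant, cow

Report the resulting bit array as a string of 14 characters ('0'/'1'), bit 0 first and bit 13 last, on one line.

Start: bits=00000000000000
After insert 'yak': sets bits 2 12 -> bits=00100000000010
After insert 'ant': sets bits 0 10 -> bits=10100000001010
After insert 'cow': sets bits 5 10 -> bits=10100100001010

Answer: 10100100001010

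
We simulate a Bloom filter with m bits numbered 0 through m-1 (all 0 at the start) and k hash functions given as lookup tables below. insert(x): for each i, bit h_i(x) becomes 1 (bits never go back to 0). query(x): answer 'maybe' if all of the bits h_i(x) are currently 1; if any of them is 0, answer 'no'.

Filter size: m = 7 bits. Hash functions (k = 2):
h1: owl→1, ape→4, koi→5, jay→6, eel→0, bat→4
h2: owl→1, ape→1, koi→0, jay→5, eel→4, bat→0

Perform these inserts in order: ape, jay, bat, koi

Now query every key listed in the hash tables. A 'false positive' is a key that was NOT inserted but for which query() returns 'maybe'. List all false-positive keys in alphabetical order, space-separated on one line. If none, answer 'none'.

Answer: eel owl

Derivation:
Start: bits=0000000
After insert 'ape': sets bits 1 4 -> bits=0100100
After insert 'jay': sets bits 5 6 -> bits=0100111
After insert 'bat': sets bits 0 4 -> bits=1100111
After insert 'koi': sets bits 0 5 -> bits=1100111
Not inserted: eel owl — query each against bits=1100111:
query eel: checks bit0=1, bit4=1 (all 1) -> maybe => FALSE POSITIVE
query owl: checks bit1=1 (all 1) -> maybe => FALSE POSITIVE
False positives (alphabetical): eel owl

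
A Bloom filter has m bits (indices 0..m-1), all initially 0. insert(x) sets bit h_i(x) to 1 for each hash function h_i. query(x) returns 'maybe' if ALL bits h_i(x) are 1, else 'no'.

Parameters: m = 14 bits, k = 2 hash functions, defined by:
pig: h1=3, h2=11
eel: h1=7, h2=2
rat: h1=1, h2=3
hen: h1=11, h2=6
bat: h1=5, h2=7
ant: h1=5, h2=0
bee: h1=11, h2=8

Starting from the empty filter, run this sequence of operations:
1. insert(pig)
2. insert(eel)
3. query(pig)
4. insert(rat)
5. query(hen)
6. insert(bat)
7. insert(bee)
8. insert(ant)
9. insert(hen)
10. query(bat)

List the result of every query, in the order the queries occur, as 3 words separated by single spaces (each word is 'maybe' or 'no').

Answer: maybe no maybe

Derivation:
Start: bits=00000000000000
Op 1: insert pig -> sets bits 3 11 -> bits=00010000000100
Op 2: insert eel -> sets bits 2 7 -> bits=00110001000100
Op 3: query pig -> checks bit3=1, bit11=1 (all 1) -> maybe
Op 4: insert rat -> sets bits 1 3 -> bits=01110001000100
Op 5: query hen -> checks bit6=0, bit11=1 (has a 0) -> no
Op 6: insert bat -> sets bits 5 7 -> bits=01110101000100
Op 7: insert bee -> sets bits 8 11 -> bits=01110101100100
Op 8: insert ant -> sets bits 0 5 -> bits=11110101100100
Op 9: insert hen -> sets bits 6 11 -> bits=11110111100100
Op 10: query bat -> checks bit5=1, bit7=1 (all 1) -> maybe
Query results in order: maybe no maybe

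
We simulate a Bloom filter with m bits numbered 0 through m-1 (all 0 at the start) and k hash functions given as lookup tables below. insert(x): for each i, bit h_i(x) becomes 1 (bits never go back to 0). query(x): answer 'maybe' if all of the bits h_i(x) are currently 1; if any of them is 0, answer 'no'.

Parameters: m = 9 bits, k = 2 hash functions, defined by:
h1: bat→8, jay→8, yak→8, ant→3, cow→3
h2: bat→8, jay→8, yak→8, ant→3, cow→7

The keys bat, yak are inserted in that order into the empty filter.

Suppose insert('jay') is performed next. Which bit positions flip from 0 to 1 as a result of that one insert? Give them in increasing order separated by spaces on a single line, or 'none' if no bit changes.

Answer: none

Derivation:
Start: bits=000000000
After insert 'bat': sets bits 8 -> bits=000000001
After insert 'yak': sets bits 8 -> bits=000000001
insert 'jay' would touch bits 8; currently bit8=1
Bits that are 0 among those (would change 0->1): none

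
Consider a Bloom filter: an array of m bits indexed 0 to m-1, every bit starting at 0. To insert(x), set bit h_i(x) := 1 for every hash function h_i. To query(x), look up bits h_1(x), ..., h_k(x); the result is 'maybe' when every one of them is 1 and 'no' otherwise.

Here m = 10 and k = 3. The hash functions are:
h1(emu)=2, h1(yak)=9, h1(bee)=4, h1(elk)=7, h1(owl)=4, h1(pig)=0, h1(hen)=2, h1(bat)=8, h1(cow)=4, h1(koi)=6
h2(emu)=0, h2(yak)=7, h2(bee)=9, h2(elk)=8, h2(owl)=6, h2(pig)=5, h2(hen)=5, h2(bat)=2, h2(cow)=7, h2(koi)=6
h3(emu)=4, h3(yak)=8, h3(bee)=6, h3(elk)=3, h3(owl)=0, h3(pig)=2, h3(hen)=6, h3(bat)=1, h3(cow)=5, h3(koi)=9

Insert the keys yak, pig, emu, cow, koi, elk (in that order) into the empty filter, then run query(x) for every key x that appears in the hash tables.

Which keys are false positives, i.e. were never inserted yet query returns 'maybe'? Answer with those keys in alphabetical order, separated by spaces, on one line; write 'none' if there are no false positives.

Answer: bee hen owl

Derivation:
Start: bits=0000000000
After insert 'yak': sets bits 7 8 9 -> bits=0000000111
After insert 'pig': sets bits 0 2 5 -> bits=1010010111
After insert 'emu': sets bits 0 2 4 -> bits=1010110111
After insert 'cow': sets bits 4 5 7 -> bits=1010110111
After insert 'koi': sets bits 6 9 -> bits=1010111111
After insert 'elk': sets bits 3 7 8 -> bits=1011111111
Not inserted: bat bee hen owl — query each against bits=1011111111:
query bat: checks bit1=0, bit2=1, bit8=1 (has a 0) -> no => not a false positive
query bee: checks bit4=1, bit6=1, bit9=1 (all 1) -> maybe => FALSE POSITIVE
query hen: checks bit2=1, bit5=1, bit6=1 (all 1) -> maybe => FALSE POSITIVE
query owl: checks bit0=1, bit4=1, bit6=1 (all 1) -> maybe => FALSE POSITIVE
False positives (alphabetical): bee hen owl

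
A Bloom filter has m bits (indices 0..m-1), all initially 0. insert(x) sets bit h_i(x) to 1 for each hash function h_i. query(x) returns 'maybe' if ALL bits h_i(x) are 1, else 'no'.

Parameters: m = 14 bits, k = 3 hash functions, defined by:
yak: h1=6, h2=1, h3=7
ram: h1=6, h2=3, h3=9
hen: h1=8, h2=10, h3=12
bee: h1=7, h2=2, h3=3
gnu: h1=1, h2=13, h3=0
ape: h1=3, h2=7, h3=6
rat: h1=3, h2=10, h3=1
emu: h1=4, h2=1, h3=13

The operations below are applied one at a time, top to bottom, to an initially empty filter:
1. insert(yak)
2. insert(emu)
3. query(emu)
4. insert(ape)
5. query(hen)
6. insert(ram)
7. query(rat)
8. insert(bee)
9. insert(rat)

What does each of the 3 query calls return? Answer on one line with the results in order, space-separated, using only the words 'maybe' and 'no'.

Answer: maybe no no

Derivation:
Start: bits=00000000000000
Op 1: insert yak -> sets bits 1 6 7 -> bits=01000011000000
Op 2: insert emu -> sets bits 1 4 13 -> bits=01001011000001
Op 3: query emu -> checks bit1=1, bit4=1, bit13=1 (all 1) -> maybe
Op 4: insert ape -> sets bits 3 6 7 -> bits=01011011000001
Op 5: query hen -> checks bit8=0, bit10=0, bit12=0 (has a 0) -> no
Op 6: insert ram -> sets bits 3 6 9 -> bits=01011011010001
Op 7: query rat -> checks bit1=1, bit3=1, bit10=0 (has a 0) -> no
Op 8: insert bee -> sets bits 2 3 7 -> bits=01111011010001
Op 9: insert rat -> sets bits 1 3 10 -> bits=01111011011001
Query results in order: maybe no no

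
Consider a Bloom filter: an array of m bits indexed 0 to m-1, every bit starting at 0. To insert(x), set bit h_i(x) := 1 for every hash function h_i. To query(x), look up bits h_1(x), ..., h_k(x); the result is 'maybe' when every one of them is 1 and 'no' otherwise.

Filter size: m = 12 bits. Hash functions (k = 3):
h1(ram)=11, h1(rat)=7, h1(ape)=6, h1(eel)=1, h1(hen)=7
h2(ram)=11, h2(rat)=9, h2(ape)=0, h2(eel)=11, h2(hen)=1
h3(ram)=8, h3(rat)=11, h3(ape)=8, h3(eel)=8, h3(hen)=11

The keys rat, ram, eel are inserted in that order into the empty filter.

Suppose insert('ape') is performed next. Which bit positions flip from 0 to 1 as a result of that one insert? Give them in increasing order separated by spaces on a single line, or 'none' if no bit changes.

Start: bits=000000000000
After insert 'rat': sets bits 7 9 11 -> bits=000000010101
After insert 'ram': sets bits 8 11 -> bits=000000011101
After insert 'eel': sets bits 1 8 11 -> bits=010000011101
insert 'ape' would touch bits 0 6 8; currently bit0=0, bit6=0, bit8=1
Bits that are 0 among those (would change 0->1): 0 6

Answer: 0 6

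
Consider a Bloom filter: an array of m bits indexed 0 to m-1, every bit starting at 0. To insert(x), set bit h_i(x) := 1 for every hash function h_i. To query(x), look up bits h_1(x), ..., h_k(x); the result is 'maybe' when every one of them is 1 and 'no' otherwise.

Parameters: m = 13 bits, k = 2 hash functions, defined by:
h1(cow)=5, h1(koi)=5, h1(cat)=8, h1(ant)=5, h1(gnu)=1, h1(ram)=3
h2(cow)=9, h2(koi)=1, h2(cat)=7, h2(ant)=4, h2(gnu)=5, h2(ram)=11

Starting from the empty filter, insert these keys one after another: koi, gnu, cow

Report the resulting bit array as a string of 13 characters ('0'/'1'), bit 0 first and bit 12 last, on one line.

Answer: 0100010001000

Derivation:
Start: bits=0000000000000
After insert 'koi': sets bits 1 5 -> bits=0100010000000
After insert 'gnu': sets bits 1 5 -> bits=0100010000000
After insert 'cow': sets bits 5 9 -> bits=0100010001000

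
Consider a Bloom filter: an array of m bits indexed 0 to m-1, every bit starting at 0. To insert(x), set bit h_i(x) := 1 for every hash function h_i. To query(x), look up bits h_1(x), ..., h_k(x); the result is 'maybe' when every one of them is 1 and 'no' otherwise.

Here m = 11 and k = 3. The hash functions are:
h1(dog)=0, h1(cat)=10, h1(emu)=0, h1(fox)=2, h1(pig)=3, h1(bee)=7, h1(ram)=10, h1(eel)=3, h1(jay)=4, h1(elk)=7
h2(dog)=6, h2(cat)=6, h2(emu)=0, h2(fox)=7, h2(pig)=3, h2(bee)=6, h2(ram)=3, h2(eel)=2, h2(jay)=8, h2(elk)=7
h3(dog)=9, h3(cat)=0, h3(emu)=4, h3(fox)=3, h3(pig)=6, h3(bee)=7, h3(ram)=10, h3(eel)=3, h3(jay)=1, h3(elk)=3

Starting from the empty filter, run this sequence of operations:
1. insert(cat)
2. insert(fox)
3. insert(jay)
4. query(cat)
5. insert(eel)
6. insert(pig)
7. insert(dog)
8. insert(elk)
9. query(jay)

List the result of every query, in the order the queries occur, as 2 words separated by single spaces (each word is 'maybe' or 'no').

Start: bits=00000000000
Op 1: insert cat -> sets bits 0 6 10 -> bits=10000010001
Op 2: insert fox -> sets bits 2 3 7 -> bits=10110011001
Op 3: insert jay -> sets bits 1 4 8 -> bits=11111011101
Op 4: query cat -> checks bit0=1, bit6=1, bit10=1 (all 1) -> maybe
Op 5: insert eel -> sets bits 2 3 -> bits=11111011101
Op 6: insert pig -> sets bits 3 6 -> bits=11111011101
Op 7: insert dog -> sets bits 0 6 9 -> bits=11111011111
Op 8: insert elk -> sets bits 3 7 -> bits=11111011111
Op 9: query jay -> checks bit1=1, bit4=1, bit8=1 (all 1) -> maybe
Query results in order: maybe maybe

Answer: maybe maybe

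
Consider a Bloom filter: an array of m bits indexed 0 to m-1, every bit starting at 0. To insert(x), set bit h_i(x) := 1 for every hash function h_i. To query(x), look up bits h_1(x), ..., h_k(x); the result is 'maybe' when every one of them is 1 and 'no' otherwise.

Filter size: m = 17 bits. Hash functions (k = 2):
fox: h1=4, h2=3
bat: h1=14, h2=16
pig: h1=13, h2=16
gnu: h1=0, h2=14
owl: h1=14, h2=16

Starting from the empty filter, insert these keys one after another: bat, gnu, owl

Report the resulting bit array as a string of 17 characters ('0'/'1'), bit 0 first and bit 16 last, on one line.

Answer: 10000000000000101

Derivation:
Start: bits=00000000000000000
After insert 'bat': sets bits 14 16 -> bits=00000000000000101
After insert 'gnu': sets bits 0 14 -> bits=10000000000000101
After insert 'owl': sets bits 14 16 -> bits=10000000000000101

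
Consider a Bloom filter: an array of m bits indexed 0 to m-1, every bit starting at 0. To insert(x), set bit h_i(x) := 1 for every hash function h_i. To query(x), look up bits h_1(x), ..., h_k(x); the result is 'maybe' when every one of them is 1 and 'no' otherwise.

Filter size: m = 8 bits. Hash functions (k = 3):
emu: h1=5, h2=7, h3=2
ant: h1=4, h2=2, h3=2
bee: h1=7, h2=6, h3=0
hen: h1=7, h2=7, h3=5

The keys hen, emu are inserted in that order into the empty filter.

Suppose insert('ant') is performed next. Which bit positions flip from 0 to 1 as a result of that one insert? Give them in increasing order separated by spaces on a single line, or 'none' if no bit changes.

Start: bits=00000000
After insert 'hen': sets bits 5 7 -> bits=00000101
After insert 'emu': sets bits 2 5 7 -> bits=00100101
insert 'ant' would touch bits 2 4; currently bit2=1, bit4=0
Bits that are 0 among those (would change 0->1): 4

Answer: 4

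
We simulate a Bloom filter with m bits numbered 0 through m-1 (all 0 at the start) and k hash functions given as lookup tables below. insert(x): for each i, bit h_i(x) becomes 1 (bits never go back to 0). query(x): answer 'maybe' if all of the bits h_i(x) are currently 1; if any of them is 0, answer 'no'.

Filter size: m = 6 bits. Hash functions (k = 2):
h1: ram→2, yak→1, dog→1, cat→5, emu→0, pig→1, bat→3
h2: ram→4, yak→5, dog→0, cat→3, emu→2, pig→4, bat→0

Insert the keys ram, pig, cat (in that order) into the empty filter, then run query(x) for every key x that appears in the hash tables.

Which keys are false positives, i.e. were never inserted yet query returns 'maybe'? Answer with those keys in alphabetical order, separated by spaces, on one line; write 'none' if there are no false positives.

Answer: yak

Derivation:
Start: bits=000000
After insert 'ram': sets bits 2 4 -> bits=001010
After insert 'pig': sets bits 1 4 -> bits=011010
After insert 'cat': sets bits 3 5 -> bits=011111
Not inserted: bat dog emu yak — query each against bits=011111:
query bat: checks bit0=0, bit3=1 (has a 0) -> no => not a false positive
query dog: checks bit0=0, bit1=1 (has a 0) -> no => not a false positive
query emu: checks bit0=0, bit2=1 (has a 0) -> no => not a false positive
query yak: checks bit1=1, bit5=1 (all 1) -> maybe => FALSE POSITIVE
False positives (alphabetical): yak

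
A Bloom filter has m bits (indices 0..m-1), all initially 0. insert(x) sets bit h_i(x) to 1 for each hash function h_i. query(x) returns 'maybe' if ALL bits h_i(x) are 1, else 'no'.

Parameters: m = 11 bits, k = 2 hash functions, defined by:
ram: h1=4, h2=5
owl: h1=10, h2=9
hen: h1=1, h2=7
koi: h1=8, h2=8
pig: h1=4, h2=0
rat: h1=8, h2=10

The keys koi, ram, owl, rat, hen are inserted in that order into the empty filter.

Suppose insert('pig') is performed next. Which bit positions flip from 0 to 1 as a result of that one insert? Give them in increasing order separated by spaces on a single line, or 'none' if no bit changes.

Answer: 0

Derivation:
Start: bits=00000000000
After insert 'koi': sets bits 8 -> bits=00000000100
After insert 'ram': sets bits 4 5 -> bits=00001100100
After insert 'owl': sets bits 9 10 -> bits=00001100111
After insert 'rat': sets bits 8 10 -> bits=00001100111
After insert 'hen': sets bits 1 7 -> bits=01001101111
insert 'pig' would touch bits 0 4; currently bit0=0, bit4=1
Bits that are 0 among those (would change 0->1): 0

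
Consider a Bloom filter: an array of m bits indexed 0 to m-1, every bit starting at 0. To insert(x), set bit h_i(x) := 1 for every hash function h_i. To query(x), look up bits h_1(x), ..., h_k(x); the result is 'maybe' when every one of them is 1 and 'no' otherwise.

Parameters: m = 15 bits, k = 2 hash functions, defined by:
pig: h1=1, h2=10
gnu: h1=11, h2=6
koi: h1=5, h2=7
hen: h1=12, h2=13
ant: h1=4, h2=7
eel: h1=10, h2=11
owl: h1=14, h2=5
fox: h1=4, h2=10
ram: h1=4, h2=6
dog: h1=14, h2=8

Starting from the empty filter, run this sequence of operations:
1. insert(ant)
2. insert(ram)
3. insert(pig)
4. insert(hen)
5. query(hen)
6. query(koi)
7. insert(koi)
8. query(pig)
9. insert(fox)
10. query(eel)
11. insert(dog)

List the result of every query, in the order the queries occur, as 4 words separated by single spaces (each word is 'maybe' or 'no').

Answer: maybe no maybe no

Derivation:
Start: bits=000000000000000
Op 1: insert ant -> sets bits 4 7 -> bits=000010010000000
Op 2: insert ram -> sets bits 4 6 -> bits=000010110000000
Op 3: insert pig -> sets bits 1 10 -> bits=010010110010000
Op 4: insert hen -> sets bits 12 13 -> bits=010010110010110
Op 5: query hen -> checks bit12=1, bit13=1 (all 1) -> maybe
Op 6: query koi -> checks bit5=0, bit7=1 (has a 0) -> no
Op 7: insert koi -> sets bits 5 7 -> bits=010011110010110
Op 8: query pig -> checks bit1=1, bit10=1 (all 1) -> maybe
Op 9: insert fox -> sets bits 4 10 -> bits=010011110010110
Op 10: query eel -> checks bit10=1, bit11=0 (has a 0) -> no
Op 11: insert dog -> sets bits 8 14 -> bits=010011111010111
Query results in order: maybe no maybe no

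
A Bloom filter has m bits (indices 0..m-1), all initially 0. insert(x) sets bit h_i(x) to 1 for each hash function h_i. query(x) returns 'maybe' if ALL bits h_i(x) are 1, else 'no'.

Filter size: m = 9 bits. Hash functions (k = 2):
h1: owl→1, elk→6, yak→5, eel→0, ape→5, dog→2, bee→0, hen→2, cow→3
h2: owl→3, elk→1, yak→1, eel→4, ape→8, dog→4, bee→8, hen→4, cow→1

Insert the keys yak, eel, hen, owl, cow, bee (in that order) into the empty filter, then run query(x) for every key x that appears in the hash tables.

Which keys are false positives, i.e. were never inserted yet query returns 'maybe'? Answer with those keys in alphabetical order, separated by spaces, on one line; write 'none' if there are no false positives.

Start: bits=000000000
After insert 'yak': sets bits 1 5 -> bits=010001000
After insert 'eel': sets bits 0 4 -> bits=110011000
After insert 'hen': sets bits 2 4 -> bits=111011000
After insert 'owl': sets bits 1 3 -> bits=111111000
After insert 'cow': sets bits 1 3 -> bits=111111000
After insert 'bee': sets bits 0 8 -> bits=111111001
Not inserted: ape dog elk — query each against bits=111111001:
query ape: checks bit5=1, bit8=1 (all 1) -> maybe => FALSE POSITIVE
query dog: checks bit2=1, bit4=1 (all 1) -> maybe => FALSE POSITIVE
query elk: checks bit1=1, bit6=0 (has a 0) -> no => not a false positive
False positives (alphabetical): ape dog

Answer: ape dog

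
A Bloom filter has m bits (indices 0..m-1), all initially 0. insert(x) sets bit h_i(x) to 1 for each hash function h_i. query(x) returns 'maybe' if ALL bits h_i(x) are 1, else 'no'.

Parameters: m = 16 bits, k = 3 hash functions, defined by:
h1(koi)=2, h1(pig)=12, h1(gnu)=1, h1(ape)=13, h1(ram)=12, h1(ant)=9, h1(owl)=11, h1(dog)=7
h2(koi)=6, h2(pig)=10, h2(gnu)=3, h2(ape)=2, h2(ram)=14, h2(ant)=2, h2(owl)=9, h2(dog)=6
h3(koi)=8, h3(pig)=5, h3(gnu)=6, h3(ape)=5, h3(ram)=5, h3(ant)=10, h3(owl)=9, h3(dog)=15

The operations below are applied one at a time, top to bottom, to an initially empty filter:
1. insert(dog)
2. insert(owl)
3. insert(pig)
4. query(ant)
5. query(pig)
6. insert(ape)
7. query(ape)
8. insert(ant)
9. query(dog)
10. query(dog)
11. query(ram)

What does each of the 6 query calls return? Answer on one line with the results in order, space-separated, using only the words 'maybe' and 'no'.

Start: bits=0000000000000000
Op 1: insert dog -> sets bits 6 7 15 -> bits=0000001100000001
Op 2: insert owl -> sets bits 9 11 -> bits=0000001101010001
Op 3: insert pig -> sets bits 5 10 12 -> bits=0000011101111001
Op 4: query ant -> checks bit2=0, bit9=1, bit10=1 (has a 0) -> no
Op 5: query pig -> checks bit5=1, bit10=1, bit12=1 (all 1) -> maybe
Op 6: insert ape -> sets bits 2 5 13 -> bits=0010011101111101
Op 7: query ape -> checks bit2=1, bit5=1, bit13=1 (all 1) -> maybe
Op 8: insert ant -> sets bits 2 9 10 -> bits=0010011101111101
Op 9: query dog -> checks bit6=1, bit7=1, bit15=1 (all 1) -> maybe
Op 10: query dog -> checks bit6=1, bit7=1, bit15=1 (all 1) -> maybe
Op 11: query ram -> checks bit5=1, bit12=1, bit14=0 (has a 0) -> no
Query results in order: no maybe maybe maybe maybe no

Answer: no maybe maybe maybe maybe no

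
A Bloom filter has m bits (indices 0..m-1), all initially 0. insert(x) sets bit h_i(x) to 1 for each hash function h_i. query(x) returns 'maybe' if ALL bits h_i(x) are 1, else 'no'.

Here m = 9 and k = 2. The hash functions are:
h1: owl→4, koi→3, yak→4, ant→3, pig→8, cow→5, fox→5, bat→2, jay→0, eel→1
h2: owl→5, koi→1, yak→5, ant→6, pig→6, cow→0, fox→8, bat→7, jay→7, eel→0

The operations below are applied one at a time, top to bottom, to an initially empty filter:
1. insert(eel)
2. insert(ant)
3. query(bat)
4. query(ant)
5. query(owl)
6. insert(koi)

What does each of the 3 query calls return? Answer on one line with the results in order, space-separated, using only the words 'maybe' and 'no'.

Answer: no maybe no

Derivation:
Start: bits=000000000
Op 1: insert eel -> sets bits 0 1 -> bits=110000000
Op 2: insert ant -> sets bits 3 6 -> bits=110100100
Op 3: query bat -> checks bit2=0, bit7=0 (has a 0) -> no
Op 4: query ant -> checks bit3=1, bit6=1 (all 1) -> maybe
Op 5: query owl -> checks bit4=0, bit5=0 (has a 0) -> no
Op 6: insert koi -> sets bits 1 3 -> bits=110100100
Query results in order: no maybe no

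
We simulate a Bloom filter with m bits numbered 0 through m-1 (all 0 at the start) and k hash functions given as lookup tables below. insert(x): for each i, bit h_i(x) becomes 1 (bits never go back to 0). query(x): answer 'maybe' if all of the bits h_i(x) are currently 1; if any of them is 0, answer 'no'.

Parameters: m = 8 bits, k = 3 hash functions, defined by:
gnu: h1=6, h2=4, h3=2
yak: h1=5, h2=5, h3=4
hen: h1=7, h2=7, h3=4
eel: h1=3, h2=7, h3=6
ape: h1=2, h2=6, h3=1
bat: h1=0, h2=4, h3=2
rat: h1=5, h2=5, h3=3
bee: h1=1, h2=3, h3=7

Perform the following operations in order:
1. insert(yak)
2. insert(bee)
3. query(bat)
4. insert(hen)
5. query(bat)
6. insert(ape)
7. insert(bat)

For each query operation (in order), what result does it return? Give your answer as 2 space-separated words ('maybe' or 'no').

Answer: no no

Derivation:
Start: bits=00000000
Op 1: insert yak -> sets bits 4 5 -> bits=00001100
Op 2: insert bee -> sets bits 1 3 7 -> bits=01011101
Op 3: query bat -> checks bit0=0, bit2=0, bit4=1 (has a 0) -> no
Op 4: insert hen -> sets bits 4 7 -> bits=01011101
Op 5: query bat -> checks bit0=0, bit2=0, bit4=1 (has a 0) -> no
Op 6: insert ape -> sets bits 1 2 6 -> bits=01111111
Op 7: insert bat -> sets bits 0 2 4 -> bits=11111111
Query results in order: no no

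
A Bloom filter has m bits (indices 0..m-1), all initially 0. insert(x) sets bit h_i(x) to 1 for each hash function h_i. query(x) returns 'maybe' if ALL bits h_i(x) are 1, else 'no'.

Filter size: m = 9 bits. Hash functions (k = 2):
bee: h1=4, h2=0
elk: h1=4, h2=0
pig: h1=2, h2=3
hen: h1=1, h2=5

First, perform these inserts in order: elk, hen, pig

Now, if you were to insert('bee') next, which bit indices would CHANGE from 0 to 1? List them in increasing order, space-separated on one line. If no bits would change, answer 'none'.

Answer: none

Derivation:
Start: bits=000000000
After insert 'elk': sets bits 0 4 -> bits=100010000
After insert 'hen': sets bits 1 5 -> bits=110011000
After insert 'pig': sets bits 2 3 -> bits=111111000
insert 'bee' would touch bits 0 4; currently bit0=1, bit4=1
Bits that are 0 among those (would change 0->1): none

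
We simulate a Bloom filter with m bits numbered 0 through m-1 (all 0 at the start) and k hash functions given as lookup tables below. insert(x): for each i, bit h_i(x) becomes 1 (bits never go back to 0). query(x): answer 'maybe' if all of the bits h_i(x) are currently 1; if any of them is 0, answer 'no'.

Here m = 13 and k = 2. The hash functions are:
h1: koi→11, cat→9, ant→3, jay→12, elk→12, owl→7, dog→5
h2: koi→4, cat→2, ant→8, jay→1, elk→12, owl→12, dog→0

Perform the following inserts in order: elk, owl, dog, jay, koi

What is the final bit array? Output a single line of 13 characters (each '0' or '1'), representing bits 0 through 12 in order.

Answer: 1100110100011

Derivation:
Start: bits=0000000000000
After insert 'elk': sets bits 12 -> bits=0000000000001
After insert 'owl': sets bits 7 12 -> bits=0000000100001
After insert 'dog': sets bits 0 5 -> bits=1000010100001
After insert 'jay': sets bits 1 12 -> bits=1100010100001
After insert 'koi': sets bits 4 11 -> bits=1100110100011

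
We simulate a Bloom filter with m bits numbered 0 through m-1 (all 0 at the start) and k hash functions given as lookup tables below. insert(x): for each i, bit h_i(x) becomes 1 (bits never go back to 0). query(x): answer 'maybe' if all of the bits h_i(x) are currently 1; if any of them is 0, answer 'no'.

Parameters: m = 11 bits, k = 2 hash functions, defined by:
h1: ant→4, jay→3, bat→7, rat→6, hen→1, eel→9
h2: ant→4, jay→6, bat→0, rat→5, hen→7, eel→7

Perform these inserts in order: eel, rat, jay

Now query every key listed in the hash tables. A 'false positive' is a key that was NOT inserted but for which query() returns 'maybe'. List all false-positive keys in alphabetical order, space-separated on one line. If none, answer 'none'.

Answer: none

Derivation:
Start: bits=00000000000
After insert 'eel': sets bits 7 9 -> bits=00000001010
After insert 'rat': sets bits 5 6 -> bits=00000111010
After insert 'jay': sets bits 3 6 -> bits=00010111010
Not inserted: ant bat hen — query each against bits=00010111010:
query ant: checks bit4=0 (has a 0) -> no => not a false positive
query bat: checks bit0=0, bit7=1 (has a 0) -> no => not a false positive
query hen: checks bit1=0, bit7=1 (has a 0) -> no => not a false positive
False positives (alphabetical): none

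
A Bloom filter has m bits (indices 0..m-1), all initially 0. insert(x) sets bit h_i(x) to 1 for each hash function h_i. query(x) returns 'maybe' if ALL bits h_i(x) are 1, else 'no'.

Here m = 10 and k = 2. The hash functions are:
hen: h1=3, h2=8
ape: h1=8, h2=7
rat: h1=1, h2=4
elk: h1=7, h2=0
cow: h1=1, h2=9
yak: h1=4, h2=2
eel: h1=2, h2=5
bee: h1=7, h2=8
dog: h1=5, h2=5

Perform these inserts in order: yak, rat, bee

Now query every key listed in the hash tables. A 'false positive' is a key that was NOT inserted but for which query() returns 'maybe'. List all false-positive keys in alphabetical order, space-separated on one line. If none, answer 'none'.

Start: bits=0000000000
After insert 'yak': sets bits 2 4 -> bits=0010100000
After insert 'rat': sets bits 1 4 -> bits=0110100000
After insert 'bee': sets bits 7 8 -> bits=0110100110
Not inserted: ape cow dog eel elk hen — query each against bits=0110100110:
query ape: checks bit7=1, bit8=1 (all 1) -> maybe => FALSE POSITIVE
query cow: checks bit1=1, bit9=0 (has a 0) -> no => not a false positive
query dog: checks bit5=0 (has a 0) -> no => not a false positive
query eel: checks bit2=1, bit5=0 (has a 0) -> no => not a false positive
query elk: checks bit0=0, bit7=1 (has a 0) -> no => not a false positive
query hen: checks bit3=0, bit8=1 (has a 0) -> no => not a false positive
False positives (alphabetical): ape

Answer: ape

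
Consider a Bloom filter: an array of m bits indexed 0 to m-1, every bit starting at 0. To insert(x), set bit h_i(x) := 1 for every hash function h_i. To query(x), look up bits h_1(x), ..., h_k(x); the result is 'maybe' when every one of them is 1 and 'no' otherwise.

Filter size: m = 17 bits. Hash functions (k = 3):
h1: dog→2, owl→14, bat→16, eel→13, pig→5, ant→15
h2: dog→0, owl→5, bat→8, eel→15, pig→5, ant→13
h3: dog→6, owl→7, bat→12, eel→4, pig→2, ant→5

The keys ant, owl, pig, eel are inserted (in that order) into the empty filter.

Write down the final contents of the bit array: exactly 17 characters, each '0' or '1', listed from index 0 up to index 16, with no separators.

Answer: 00101101000001110

Derivation:
Start: bits=00000000000000000
After insert 'ant': sets bits 5 13 15 -> bits=00000100000001010
After insert 'owl': sets bits 5 7 14 -> bits=00000101000001110
After insert 'pig': sets bits 2 5 -> bits=00100101000001110
After insert 'eel': sets bits 4 13 15 -> bits=00101101000001110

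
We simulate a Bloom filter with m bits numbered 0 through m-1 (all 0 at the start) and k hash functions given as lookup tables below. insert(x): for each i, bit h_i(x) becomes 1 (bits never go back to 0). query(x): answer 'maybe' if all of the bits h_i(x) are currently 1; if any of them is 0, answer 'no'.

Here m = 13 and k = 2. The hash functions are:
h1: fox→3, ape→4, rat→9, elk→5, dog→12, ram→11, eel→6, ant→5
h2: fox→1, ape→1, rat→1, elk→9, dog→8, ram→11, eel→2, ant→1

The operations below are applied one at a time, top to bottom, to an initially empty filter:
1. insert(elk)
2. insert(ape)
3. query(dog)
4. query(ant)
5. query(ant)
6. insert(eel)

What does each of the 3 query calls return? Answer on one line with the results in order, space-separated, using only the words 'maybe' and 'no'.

Start: bits=0000000000000
Op 1: insert elk -> sets bits 5 9 -> bits=0000010001000
Op 2: insert ape -> sets bits 1 4 -> bits=0100110001000
Op 3: query dog -> checks bit8=0, bit12=0 (has a 0) -> no
Op 4: query ant -> checks bit1=1, bit5=1 (all 1) -> maybe
Op 5: query ant -> checks bit1=1, bit5=1 (all 1) -> maybe
Op 6: insert eel -> sets bits 2 6 -> bits=0110111001000
Query results in order: no maybe maybe

Answer: no maybe maybe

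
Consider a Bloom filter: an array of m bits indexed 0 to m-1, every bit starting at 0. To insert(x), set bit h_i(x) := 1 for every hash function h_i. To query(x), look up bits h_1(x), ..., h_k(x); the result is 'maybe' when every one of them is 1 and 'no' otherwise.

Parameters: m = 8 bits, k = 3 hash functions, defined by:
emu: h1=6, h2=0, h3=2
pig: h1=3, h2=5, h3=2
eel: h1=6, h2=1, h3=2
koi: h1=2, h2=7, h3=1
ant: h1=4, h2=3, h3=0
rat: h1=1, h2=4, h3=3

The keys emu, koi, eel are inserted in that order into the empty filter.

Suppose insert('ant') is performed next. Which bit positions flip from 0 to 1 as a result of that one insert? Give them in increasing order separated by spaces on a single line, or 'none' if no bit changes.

Start: bits=00000000
After insert 'emu': sets bits 0 2 6 -> bits=10100010
After insert 'koi': sets bits 1 2 7 -> bits=11100011
After insert 'eel': sets bits 1 2 6 -> bits=11100011
insert 'ant' would touch bits 0 3 4; currently bit0=1, bit3=0, bit4=0
Bits that are 0 among those (would change 0->1): 3 4

Answer: 3 4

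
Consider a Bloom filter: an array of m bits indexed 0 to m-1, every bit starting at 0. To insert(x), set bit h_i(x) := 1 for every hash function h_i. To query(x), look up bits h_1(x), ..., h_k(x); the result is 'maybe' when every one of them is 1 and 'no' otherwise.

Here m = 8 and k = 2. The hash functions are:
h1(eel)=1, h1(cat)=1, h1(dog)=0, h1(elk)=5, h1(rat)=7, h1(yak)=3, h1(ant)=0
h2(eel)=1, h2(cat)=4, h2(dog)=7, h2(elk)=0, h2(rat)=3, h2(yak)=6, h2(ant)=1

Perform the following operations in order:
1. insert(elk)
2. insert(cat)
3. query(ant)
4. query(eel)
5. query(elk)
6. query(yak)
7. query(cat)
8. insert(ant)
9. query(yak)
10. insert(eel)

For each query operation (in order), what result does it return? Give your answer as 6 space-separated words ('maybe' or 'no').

Start: bits=00000000
Op 1: insert elk -> sets bits 0 5 -> bits=10000100
Op 2: insert cat -> sets bits 1 4 -> bits=11001100
Op 3: query ant -> checks bit0=1, bit1=1 (all 1) -> maybe
Op 4: query eel -> checks bit1=1 (all 1) -> maybe
Op 5: query elk -> checks bit0=1, bit5=1 (all 1) -> maybe
Op 6: query yak -> checks bit3=0, bit6=0 (has a 0) -> no
Op 7: query cat -> checks bit1=1, bit4=1 (all 1) -> maybe
Op 8: insert ant -> sets bits 0 1 -> bits=11001100
Op 9: query yak -> checks bit3=0, bit6=0 (has a 0) -> no
Op 10: insert eel -> sets bits 1 -> bits=11001100
Query results in order: maybe maybe maybe no maybe no

Answer: maybe maybe maybe no maybe no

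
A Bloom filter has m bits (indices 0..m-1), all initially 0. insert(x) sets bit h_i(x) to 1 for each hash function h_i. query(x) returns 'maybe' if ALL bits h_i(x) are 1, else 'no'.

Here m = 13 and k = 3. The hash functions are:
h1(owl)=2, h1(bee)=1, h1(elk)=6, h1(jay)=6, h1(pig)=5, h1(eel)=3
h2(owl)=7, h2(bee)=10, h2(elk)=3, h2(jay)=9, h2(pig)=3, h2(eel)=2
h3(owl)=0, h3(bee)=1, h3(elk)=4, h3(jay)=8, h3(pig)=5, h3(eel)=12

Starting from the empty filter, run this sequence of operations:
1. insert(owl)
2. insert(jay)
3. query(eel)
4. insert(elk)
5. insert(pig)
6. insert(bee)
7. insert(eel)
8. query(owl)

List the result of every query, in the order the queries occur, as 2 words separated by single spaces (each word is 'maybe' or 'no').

Answer: no maybe

Derivation:
Start: bits=0000000000000
Op 1: insert owl -> sets bits 0 2 7 -> bits=1010000100000
Op 2: insert jay -> sets bits 6 8 9 -> bits=1010001111000
Op 3: query eel -> checks bit2=1, bit3=0, bit12=0 (has a 0) -> no
Op 4: insert elk -> sets bits 3 4 6 -> bits=1011101111000
Op 5: insert pig -> sets bits 3 5 -> bits=1011111111000
Op 6: insert bee -> sets bits 1 10 -> bits=1111111111100
Op 7: insert eel -> sets bits 2 3 12 -> bits=1111111111101
Op 8: query owl -> checks bit0=1, bit2=1, bit7=1 (all 1) -> maybe
Query results in order: no maybe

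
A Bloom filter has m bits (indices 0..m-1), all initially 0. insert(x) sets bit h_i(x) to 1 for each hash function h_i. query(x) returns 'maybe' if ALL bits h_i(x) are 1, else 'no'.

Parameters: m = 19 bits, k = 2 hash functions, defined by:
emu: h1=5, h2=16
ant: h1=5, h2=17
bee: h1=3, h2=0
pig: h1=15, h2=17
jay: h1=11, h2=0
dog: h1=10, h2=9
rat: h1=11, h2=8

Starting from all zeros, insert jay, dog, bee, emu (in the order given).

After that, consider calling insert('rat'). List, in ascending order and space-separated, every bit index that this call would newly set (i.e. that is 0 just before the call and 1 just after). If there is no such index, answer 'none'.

Answer: 8

Derivation:
Start: bits=0000000000000000000
After insert 'jay': sets bits 0 11 -> bits=1000000000010000000
After insert 'dog': sets bits 9 10 -> bits=1000000001110000000
After insert 'bee': sets bits 0 3 -> bits=1001000001110000000
After insert 'emu': sets bits 5 16 -> bits=1001010001110000100
insert 'rat' would touch bits 8 11; currently bit8=0, bit11=1
Bits that are 0 among those (would change 0->1): 8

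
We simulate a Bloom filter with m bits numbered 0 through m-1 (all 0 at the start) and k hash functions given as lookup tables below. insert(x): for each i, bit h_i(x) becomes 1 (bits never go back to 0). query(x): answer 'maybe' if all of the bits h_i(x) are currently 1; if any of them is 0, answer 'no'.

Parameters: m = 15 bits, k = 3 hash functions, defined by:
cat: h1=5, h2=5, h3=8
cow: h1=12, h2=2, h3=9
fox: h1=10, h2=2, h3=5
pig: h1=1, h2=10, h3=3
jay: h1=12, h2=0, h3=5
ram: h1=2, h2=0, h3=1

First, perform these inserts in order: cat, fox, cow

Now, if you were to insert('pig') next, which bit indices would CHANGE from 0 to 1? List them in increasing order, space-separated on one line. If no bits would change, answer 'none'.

Start: bits=000000000000000
After insert 'cat': sets bits 5 8 -> bits=000001001000000
After insert 'fox': sets bits 2 5 10 -> bits=001001001010000
After insert 'cow': sets bits 2 9 12 -> bits=001001001110100
insert 'pig' would touch bits 1 3 10; currently bit1=0, bit3=0, bit10=1
Bits that are 0 among those (would change 0->1): 1 3

Answer: 1 3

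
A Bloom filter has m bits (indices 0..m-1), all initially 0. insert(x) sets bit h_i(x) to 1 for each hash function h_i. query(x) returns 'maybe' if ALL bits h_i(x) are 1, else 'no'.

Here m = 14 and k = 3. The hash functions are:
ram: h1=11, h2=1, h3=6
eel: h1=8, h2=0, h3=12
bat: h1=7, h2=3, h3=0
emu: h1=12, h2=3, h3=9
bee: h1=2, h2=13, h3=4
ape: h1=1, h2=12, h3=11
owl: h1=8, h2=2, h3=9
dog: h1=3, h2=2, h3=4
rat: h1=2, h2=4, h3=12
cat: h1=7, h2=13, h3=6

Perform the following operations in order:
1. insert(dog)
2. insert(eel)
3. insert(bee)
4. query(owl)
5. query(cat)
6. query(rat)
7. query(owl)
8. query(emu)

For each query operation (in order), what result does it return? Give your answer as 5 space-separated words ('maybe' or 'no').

Start: bits=00000000000000
Op 1: insert dog -> sets bits 2 3 4 -> bits=00111000000000
Op 2: insert eel -> sets bits 0 8 12 -> bits=10111000100010
Op 3: insert bee -> sets bits 2 4 13 -> bits=10111000100011
Op 4: query owl -> checks bit2=1, bit8=1, bit9=0 (has a 0) -> no
Op 5: query cat -> checks bit6=0, bit7=0, bit13=1 (has a 0) -> no
Op 6: query rat -> checks bit2=1, bit4=1, bit12=1 (all 1) -> maybe
Op 7: query owl -> checks bit2=1, bit8=1, bit9=0 (has a 0) -> no
Op 8: query emu -> checks bit3=1, bit9=0, bit12=1 (has a 0) -> no
Query results in order: no no maybe no no

Answer: no no maybe no no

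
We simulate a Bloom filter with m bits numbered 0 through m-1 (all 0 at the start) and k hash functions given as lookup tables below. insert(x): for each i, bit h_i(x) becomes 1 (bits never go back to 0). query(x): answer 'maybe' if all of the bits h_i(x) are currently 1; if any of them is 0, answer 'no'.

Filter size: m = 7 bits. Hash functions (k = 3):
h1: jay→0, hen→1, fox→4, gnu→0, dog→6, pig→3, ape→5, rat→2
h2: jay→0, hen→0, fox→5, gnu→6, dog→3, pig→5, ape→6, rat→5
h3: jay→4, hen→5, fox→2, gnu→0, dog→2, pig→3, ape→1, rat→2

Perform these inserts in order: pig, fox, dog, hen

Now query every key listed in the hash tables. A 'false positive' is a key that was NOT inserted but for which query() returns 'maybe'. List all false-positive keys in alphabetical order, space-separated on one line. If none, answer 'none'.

Answer: ape gnu jay rat

Derivation:
Start: bits=0000000
After insert 'pig': sets bits 3 5 -> bits=0001010
After insert 'fox': sets bits 2 4 5 -> bits=0011110
After insert 'dog': sets bits 2 3 6 -> bits=0011111
After insert 'hen': sets bits 0 1 5 -> bits=1111111
Not inserted: ape gnu jay rat — query each against bits=1111111:
query ape: checks bit1=1, bit5=1, bit6=1 (all 1) -> maybe => FALSE POSITIVE
query gnu: checks bit0=1, bit6=1 (all 1) -> maybe => FALSE POSITIVE
query jay: checks bit0=1, bit4=1 (all 1) -> maybe => FALSE POSITIVE
query rat: checks bit2=1, bit5=1 (all 1) -> maybe => FALSE POSITIVE
False positives (alphabetical): ape gnu jay rat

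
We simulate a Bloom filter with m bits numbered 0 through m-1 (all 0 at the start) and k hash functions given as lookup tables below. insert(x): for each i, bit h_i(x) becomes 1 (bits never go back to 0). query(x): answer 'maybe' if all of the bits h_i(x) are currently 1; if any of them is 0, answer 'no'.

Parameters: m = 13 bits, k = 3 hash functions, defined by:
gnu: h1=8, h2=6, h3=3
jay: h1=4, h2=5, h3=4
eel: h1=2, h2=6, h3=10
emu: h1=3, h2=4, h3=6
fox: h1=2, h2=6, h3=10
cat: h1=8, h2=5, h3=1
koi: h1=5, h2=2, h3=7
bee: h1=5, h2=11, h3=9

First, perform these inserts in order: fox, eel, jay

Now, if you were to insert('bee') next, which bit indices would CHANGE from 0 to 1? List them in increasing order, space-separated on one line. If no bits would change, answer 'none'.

Answer: 9 11

Derivation:
Start: bits=0000000000000
After insert 'fox': sets bits 2 6 10 -> bits=0010001000100
After insert 'eel': sets bits 2 6 10 -> bits=0010001000100
After insert 'jay': sets bits 4 5 -> bits=0010111000100
insert 'bee' would touch bits 5 9 11; currently bit5=1, bit9=0, bit11=0
Bits that are 0 among those (would change 0->1): 9 11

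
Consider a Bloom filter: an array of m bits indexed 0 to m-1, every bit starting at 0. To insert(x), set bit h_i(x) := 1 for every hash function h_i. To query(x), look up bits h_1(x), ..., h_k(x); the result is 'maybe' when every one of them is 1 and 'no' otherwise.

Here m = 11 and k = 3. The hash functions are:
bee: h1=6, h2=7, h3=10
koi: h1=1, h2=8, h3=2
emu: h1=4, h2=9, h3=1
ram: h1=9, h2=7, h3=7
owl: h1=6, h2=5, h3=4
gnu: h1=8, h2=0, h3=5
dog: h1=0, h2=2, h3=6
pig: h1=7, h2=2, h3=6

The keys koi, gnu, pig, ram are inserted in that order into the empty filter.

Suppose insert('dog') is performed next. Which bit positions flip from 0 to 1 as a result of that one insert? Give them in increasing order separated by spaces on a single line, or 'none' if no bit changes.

Start: bits=00000000000
After insert 'koi': sets bits 1 2 8 -> bits=01100000100
After insert 'gnu': sets bits 0 5 8 -> bits=11100100100
After insert 'pig': sets bits 2 6 7 -> bits=11100111100
After insert 'ram': sets bits 7 9 -> bits=11100111110
insert 'dog' would touch bits 0 2 6; currently bit0=1, bit2=1, bit6=1
Bits that are 0 among those (would change 0->1): none

Answer: none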